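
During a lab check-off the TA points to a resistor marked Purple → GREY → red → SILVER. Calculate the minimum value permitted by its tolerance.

7020 Ω

Violet → 7 (first significant figure)
Grey → 8 (second significant figure)
Red → ×10^2 multiplier
Silver → ±10% tolerance
78 × 100 = 7800 Ω
Minimum = 7800 × (1 − 10/100) = 7020 Ω.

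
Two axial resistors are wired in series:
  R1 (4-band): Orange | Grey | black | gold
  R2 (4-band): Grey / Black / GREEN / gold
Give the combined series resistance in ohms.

8000038 Ω

R1: orange, grey → 38; black ×1 → 38 Ω.
R2: grey, black → 80; green ×10^5 → 8000000 Ω.
Series: 38 + 8000000 = 8000038 Ω.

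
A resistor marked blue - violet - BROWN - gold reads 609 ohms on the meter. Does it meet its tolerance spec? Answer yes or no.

Blue → 6 (first significant figure)
Violet → 7 (second significant figure)
Brown → ×10 multiplier
Gold → ±5% tolerance
67 × 10 = 670 Ω
Allowed range: 636.5 Ω to 703.5 Ω.
609 ohms lies outside that range.

no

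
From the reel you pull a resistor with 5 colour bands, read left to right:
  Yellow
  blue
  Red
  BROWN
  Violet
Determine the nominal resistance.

4620 Ω

Yellow → 4 (first significant figure)
Blue → 6 (second significant figure)
Red → 2 (third significant figure)
Brown → ×10 multiplier
462 × 10 = 4620 Ω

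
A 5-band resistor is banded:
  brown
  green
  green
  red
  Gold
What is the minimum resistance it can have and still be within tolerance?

Brown → 1 (first significant figure)
Green → 5 (second significant figure)
Green → 5 (third significant figure)
Red → ×10^2 multiplier
Gold → ±5% tolerance
155 × 100 = 15500 Ω
Minimum = 15500 × (1 − 5/100) = 14725 Ω.

14725 Ω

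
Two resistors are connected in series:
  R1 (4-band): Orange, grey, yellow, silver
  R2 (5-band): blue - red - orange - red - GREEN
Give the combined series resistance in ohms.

R1: orange, grey → 38; yellow ×10^4 → 380000 Ω.
R2: blue, red, orange → 623; red ×10^2 → 62300 Ω.
Series: 380000 + 62300 = 442300 Ω.

442300 Ω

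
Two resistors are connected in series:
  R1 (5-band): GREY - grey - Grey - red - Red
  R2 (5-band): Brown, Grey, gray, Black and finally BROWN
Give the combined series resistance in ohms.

88988 Ω

R1: grey, grey, grey → 888; red ×10^2 → 88800 Ω.
R2: brown, grey, grey → 188; black ×1 → 188 Ω.
Series: 88800 + 188 = 88988 Ω.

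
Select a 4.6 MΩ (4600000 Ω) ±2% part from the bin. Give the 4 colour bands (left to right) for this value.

yellow, blue, green, red

4600000 Ω = 46 × 10^5.
4 → yellow
6 → blue
Multiplier 10^5 → green.
±2% tolerance → red.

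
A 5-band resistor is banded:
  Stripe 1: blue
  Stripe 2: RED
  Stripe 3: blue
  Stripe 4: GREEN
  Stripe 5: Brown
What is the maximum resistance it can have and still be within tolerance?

63226000 Ω

Blue → 6 (first significant figure)
Red → 2 (second significant figure)
Blue → 6 (third significant figure)
Green → ×10^5 multiplier
Brown → ±1% tolerance
626 × 100000 = 62600000 Ω
Maximum = 62600000 × (1 + 1/100) = 63226000 Ω.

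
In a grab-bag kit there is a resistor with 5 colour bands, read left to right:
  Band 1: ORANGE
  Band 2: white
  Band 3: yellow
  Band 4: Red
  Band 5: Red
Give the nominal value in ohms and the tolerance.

39400 Ω ±2%

Orange → 3 (first significant figure)
White → 9 (second significant figure)
Yellow → 4 (third significant figure)
Red → ×10^2 multiplier
Red → ±2% tolerance
394 × 100 = 39400 Ω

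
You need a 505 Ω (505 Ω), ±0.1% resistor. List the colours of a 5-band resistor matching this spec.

green, black, green, black, violet

505 Ω = 505 × 10^0.
5 → green
0 → black
5 → green
Multiplier 10^0 → black.
±0.1% tolerance → violet.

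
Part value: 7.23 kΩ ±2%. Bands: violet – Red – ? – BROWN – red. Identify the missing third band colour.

orange

7230 Ω = 723 × 10^1.
The third band gives digit 3 of the significand, and 3 is orange.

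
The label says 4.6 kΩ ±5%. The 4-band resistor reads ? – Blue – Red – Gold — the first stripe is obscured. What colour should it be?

4600 Ω = 46 × 10^2.
The first band gives digit 4 of the significand, and 4 is yellow.

yellow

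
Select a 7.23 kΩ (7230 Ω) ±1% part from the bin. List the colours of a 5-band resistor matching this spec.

violet, red, orange, brown, brown

7230 Ω = 723 × 10^1.
7 → violet
2 → red
3 → orange
Multiplier 10^1 → brown.
±1% tolerance → brown.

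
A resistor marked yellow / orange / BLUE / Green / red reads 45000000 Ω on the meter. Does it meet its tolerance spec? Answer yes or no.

Yellow → 4 (first significant figure)
Orange → 3 (second significant figure)
Blue → 6 (third significant figure)
Green → ×10^5 multiplier
Red → ±2% tolerance
436 × 100000 = 43600000 Ω
Allowed range: 42728000 Ω to 44472000 Ω.
45000000 Ω lies outside that range.

no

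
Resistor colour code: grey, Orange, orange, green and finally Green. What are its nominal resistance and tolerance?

83300000 Ω ±0.5%

Grey → 8 (first significant figure)
Orange → 3 (second significant figure)
Orange → 3 (third significant figure)
Green → ×10^5 multiplier
Green → ±0.5% tolerance
833 × 100000 = 83300000 Ω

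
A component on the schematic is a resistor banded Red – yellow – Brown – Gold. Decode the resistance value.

Red → 2 (first significant figure)
Yellow → 4 (second significant figure)
Brown → ×10 multiplier
24 × 10 = 240 Ω

240 Ω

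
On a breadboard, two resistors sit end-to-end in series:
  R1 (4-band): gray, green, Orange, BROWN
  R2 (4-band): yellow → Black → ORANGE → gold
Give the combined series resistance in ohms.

125000 Ω

R1: grey, green → 85; orange ×10^3 → 85000 Ω.
R2: yellow, black → 40; orange ×10^3 → 40000 Ω.
Series: 85000 + 40000 = 125000 Ω.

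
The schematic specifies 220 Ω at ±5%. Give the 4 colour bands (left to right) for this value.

red, red, brown, gold

220 Ω = 22 × 10^1.
2 → red
2 → red
Multiplier 10^1 → brown.
±5% tolerance → gold.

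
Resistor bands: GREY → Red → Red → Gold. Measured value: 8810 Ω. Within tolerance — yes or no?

no

Grey → 8 (first significant figure)
Red → 2 (second significant figure)
Red → ×10^2 multiplier
Gold → ±5% tolerance
82 × 100 = 8200 Ω
Allowed range: 7790 Ω to 8610 Ω.
8810 Ω lies outside that range.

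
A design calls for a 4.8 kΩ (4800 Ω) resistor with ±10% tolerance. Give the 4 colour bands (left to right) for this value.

4800 Ω = 48 × 10^2.
4 → yellow
8 → grey
Multiplier 10^2 → red.
±10% tolerance → silver.

yellow, grey, red, silver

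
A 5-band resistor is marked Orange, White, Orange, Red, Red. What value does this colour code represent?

39300 Ω

Orange → 3 (first significant figure)
White → 9 (second significant figure)
Orange → 3 (third significant figure)
Red → ×10^2 multiplier
393 × 100 = 39300 Ω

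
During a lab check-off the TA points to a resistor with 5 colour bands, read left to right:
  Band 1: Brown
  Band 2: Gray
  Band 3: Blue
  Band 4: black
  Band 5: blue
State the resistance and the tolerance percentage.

186 Ω ±0.25%

Brown → 1 (first significant figure)
Grey → 8 (second significant figure)
Blue → 6 (third significant figure)
Black → ×1 multiplier
Blue → ±0.25% tolerance
186 × 1 = 186 Ω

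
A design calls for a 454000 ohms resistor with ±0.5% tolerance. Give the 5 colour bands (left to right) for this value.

454000 Ω = 454 × 10^3.
4 → yellow
5 → green
4 → yellow
Multiplier 10^3 → orange.
±0.5% tolerance → green.

yellow, green, yellow, orange, green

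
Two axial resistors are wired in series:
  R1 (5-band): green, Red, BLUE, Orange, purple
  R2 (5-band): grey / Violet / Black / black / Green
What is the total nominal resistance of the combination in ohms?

526870 Ω

R1: green, red, blue → 526; orange ×10^3 → 526000 Ω.
R2: grey, violet, black → 870; black ×1 → 870 Ω.
Series: 526000 + 870 = 526870 Ω.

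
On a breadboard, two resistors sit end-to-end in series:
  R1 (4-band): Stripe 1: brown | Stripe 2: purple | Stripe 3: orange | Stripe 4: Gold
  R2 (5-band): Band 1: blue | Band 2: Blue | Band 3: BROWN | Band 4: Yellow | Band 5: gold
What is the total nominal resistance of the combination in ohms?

6627000 Ω

R1: brown, violet → 17; orange ×10^3 → 17000 Ω.
R2: blue, blue, brown → 661; yellow ×10^4 → 6610000 Ω.
Series: 17000 + 6610000 = 6627000 Ω.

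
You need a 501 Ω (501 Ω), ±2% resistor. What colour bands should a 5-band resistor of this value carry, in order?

501 Ω = 501 × 10^0.
5 → green
0 → black
1 → brown
Multiplier 10^0 → black.
±2% tolerance → red.

green, black, brown, black, red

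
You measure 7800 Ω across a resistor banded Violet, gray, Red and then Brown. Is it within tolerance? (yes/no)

yes

Violet → 7 (first significant figure)
Grey → 8 (second significant figure)
Red → ×10^2 multiplier
Brown → ±1% tolerance
78 × 100 = 7800 Ω
Allowed range: 7722 Ω to 7878 Ω.
7800 Ω lies inside that range.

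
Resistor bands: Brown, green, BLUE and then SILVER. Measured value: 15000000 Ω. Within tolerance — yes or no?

yes

Brown → 1 (first significant figure)
Green → 5 (second significant figure)
Blue → ×10^6 multiplier
Silver → ±10% tolerance
15 × 1000000 = 15000000 Ω
Allowed range: 13500000 Ω to 16500000 Ω.
15000000 Ω lies inside that range.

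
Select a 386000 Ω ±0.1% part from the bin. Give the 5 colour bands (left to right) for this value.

orange, grey, blue, orange, violet

386000 Ω = 386 × 10^3.
3 → orange
8 → grey
6 → blue
Multiplier 10^3 → orange.
±0.1% tolerance → violet.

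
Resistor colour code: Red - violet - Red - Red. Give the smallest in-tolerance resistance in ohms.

2646 Ω

Red → 2 (first significant figure)
Violet → 7 (second significant figure)
Red → ×10^2 multiplier
Red → ±2% tolerance
27 × 100 = 2700 Ω
Smallest = 2700 × (1 − 2/100) = 2646 Ω.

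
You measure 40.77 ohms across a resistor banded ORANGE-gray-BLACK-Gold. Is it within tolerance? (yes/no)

no

Orange → 3 (first significant figure)
Grey → 8 (second significant figure)
Black → ×1 multiplier
Gold → ±5% tolerance
38 × 1 = 38 Ω
Allowed range: 36.1 Ω to 39.9 Ω.
40.77 ohms lies outside that range.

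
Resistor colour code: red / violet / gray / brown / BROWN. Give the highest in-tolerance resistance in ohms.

2807.8 Ω

Red → 2 (first significant figure)
Violet → 7 (second significant figure)
Grey → 8 (third significant figure)
Brown → ×10 multiplier
Brown → ±1% tolerance
278 × 10 = 2780 Ω
Highest = 2780 × (1 + 1/100) = 2807.8 Ω.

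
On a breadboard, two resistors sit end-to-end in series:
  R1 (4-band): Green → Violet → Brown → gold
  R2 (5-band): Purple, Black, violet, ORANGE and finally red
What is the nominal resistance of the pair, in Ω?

707570 Ω

R1: green, violet → 57; brown ×10 → 570 Ω.
R2: violet, black, violet → 707; orange ×10^3 → 707000 Ω.
Series: 570 + 707000 = 707570 Ω.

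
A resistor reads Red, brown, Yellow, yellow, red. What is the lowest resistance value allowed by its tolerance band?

Red → 2 (first significant figure)
Brown → 1 (second significant figure)
Yellow → 4 (third significant figure)
Yellow → ×10^4 multiplier
Red → ±2% tolerance
214 × 10000 = 2140000 Ω
Lowest = 2140000 × (1 − 2/100) = 2097200 Ω.

2097200 Ω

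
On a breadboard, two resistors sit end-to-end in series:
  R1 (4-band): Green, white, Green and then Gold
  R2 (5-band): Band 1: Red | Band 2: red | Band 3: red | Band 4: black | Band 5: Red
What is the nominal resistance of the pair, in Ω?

R1: green, white → 59; green ×10^5 → 5900000 Ω.
R2: red, red, red → 222; black ×1 → 222 Ω.
Series: 5900000 + 222 = 5900222 Ω.

5900222 Ω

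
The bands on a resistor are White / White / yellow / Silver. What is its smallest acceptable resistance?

891000 Ω

White → 9 (first significant figure)
White → 9 (second significant figure)
Yellow → ×10^4 multiplier
Silver → ±10% tolerance
99 × 10000 = 990000 Ω
Smallest = 990000 × (1 − 10/100) = 891000 Ω.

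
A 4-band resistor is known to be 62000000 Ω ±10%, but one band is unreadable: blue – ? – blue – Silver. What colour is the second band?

62000000 Ω = 62 × 10^6.
The second band gives digit 2 of the significand, and 2 is red.

red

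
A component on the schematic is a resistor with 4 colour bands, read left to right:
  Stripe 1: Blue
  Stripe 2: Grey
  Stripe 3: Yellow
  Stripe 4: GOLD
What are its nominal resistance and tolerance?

680000 Ω ±5%

Blue → 6 (first significant figure)
Grey → 8 (second significant figure)
Yellow → ×10^4 multiplier
Gold → ±5% tolerance
68 × 10000 = 680000 Ω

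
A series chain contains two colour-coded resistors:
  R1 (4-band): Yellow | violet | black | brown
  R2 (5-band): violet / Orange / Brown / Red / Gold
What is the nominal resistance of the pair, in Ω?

R1: yellow, violet → 47; black ×1 → 47 Ω.
R2: violet, orange, brown → 731; red ×10^2 → 73100 Ω.
Series: 47 + 73100 = 73147 Ω.

73147 Ω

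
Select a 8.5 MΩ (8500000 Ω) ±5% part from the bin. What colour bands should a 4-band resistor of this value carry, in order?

8500000 Ω = 85 × 10^5.
8 → grey
5 → green
Multiplier 10^5 → green.
±5% tolerance → gold.

grey, green, green, gold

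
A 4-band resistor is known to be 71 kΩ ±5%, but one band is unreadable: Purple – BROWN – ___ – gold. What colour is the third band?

orange

71000 Ω = 71 × 10^3.
The third band is the multiplier, 10^3, which is orange.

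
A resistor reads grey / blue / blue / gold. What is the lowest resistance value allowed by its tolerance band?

81700000 Ω

Grey → 8 (first significant figure)
Blue → 6 (second significant figure)
Blue → ×10^6 multiplier
Gold → ±5% tolerance
86 × 1000000 = 86000000 Ω
Lowest = 86000000 × (1 − 5/100) = 81700000 Ω.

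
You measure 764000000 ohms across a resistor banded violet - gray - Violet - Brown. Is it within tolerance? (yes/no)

no

Violet → 7 (first significant figure)
Grey → 8 (second significant figure)
Violet → ×10^7 multiplier
Brown → ±1% tolerance
78 × 10000000 = 780000000 Ω
Allowed range: 772200000 Ω to 787800000 Ω.
764000000 ohms lies outside that range.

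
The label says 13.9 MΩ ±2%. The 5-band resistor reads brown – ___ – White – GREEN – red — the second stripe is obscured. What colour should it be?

13900000 Ω = 139 × 10^5.
The second band gives digit 3 of the significand, and 3 is orange.

orange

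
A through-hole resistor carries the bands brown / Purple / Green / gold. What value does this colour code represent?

Brown → 1 (first significant figure)
Violet → 7 (second significant figure)
Green → ×10^5 multiplier
17 × 100000 = 1700000 Ω

1700000 Ω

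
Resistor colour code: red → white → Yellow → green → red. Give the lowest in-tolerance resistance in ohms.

28812000 Ω

Red → 2 (first significant figure)
White → 9 (second significant figure)
Yellow → 4 (third significant figure)
Green → ×10^5 multiplier
Red → ±2% tolerance
294 × 100000 = 29400000 Ω
Lowest = 29400000 × (1 − 2/100) = 28812000 Ω.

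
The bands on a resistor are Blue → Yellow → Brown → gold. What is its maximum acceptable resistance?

Blue → 6 (first significant figure)
Yellow → 4 (second significant figure)
Brown → ×10 multiplier
Gold → ±5% tolerance
64 × 10 = 640 Ω
Maximum = 640 × (1 + 5/100) = 672 Ω.

672 Ω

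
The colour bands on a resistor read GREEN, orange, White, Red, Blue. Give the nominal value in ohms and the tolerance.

53900 Ω ±0.25%

Green → 5 (first significant figure)
Orange → 3 (second significant figure)
White → 9 (third significant figure)
Red → ×10^2 multiplier
Blue → ±0.25% tolerance
539 × 100 = 53900 Ω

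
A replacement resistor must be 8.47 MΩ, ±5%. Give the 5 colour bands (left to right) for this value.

8470000 Ω = 847 × 10^4.
8 → grey
4 → yellow
7 → violet
Multiplier 10^4 → yellow.
±5% tolerance → gold.

grey, yellow, violet, yellow, gold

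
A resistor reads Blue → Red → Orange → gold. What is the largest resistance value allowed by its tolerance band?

Blue → 6 (first significant figure)
Red → 2 (second significant figure)
Orange → ×10^3 multiplier
Gold → ±5% tolerance
62 × 1000 = 62000 Ω
Largest = 62000 × (1 + 5/100) = 65100 Ω.

65100 Ω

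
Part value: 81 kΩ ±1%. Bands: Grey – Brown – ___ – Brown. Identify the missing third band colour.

81000 Ω = 81 × 10^3.
The third band is the multiplier, 10^3, which is orange.

orange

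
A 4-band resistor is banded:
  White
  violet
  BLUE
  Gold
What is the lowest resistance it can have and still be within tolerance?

92150000 Ω

White → 9 (first significant figure)
Violet → 7 (second significant figure)
Blue → ×10^6 multiplier
Gold → ±5% tolerance
97 × 1000000 = 97000000 Ω
Lowest = 97000000 × (1 − 5/100) = 92150000 Ω.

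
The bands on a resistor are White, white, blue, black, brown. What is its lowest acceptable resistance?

986.04 Ω

White → 9 (first significant figure)
White → 9 (second significant figure)
Blue → 6 (third significant figure)
Black → ×1 multiplier
Brown → ±1% tolerance
996 × 1 = 996 Ω
Lowest = 996 × (1 − 1/100) = 986.04 Ω.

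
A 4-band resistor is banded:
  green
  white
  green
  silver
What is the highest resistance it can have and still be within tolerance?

6490000 Ω

Green → 5 (first significant figure)
White → 9 (second significant figure)
Green → ×10^5 multiplier
Silver → ±10% tolerance
59 × 100000 = 5900000 Ω
Highest = 5900000 × (1 + 10/100) = 6490000 Ω.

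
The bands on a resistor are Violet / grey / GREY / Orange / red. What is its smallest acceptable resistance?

Violet → 7 (first significant figure)
Grey → 8 (second significant figure)
Grey → 8 (third significant figure)
Orange → ×10^3 multiplier
Red → ±2% tolerance
788 × 1000 = 788000 Ω
Smallest = 788000 × (1 − 2/100) = 772240 Ω.

772240 Ω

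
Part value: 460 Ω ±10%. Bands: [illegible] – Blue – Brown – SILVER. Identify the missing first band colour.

yellow

460 Ω = 46 × 10^1.
The first band gives digit 4 of the significand, and 4 is yellow.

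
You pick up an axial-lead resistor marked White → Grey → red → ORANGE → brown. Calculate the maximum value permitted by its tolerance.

White → 9 (first significant figure)
Grey → 8 (second significant figure)
Red → 2 (third significant figure)
Orange → ×10^3 multiplier
Brown → ±1% tolerance
982 × 1000 = 982000 Ω
Maximum = 982000 × (1 + 1/100) = 991820 Ω.

991820 Ω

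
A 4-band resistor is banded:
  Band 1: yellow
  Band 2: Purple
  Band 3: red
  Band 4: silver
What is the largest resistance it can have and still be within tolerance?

Yellow → 4 (first significant figure)
Violet → 7 (second significant figure)
Red → ×10^2 multiplier
Silver → ±10% tolerance
47 × 100 = 4700 Ω
Largest = 4700 × (1 + 10/100) = 5170 Ω.

5170 Ω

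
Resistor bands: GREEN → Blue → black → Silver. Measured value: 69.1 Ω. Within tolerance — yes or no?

Green → 5 (first significant figure)
Blue → 6 (second significant figure)
Black → ×1 multiplier
Silver → ±10% tolerance
56 × 1 = 56 Ω
Allowed range: 50.4 Ω to 61.6 Ω.
69.1 Ω lies outside that range.

no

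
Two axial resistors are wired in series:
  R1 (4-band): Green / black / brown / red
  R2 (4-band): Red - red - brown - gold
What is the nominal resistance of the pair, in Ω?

720 Ω

R1: green, black → 50; brown ×10 → 500 Ω.
R2: red, red → 22; brown ×10 → 220 Ω.
Series: 500 + 220 = 720 Ω.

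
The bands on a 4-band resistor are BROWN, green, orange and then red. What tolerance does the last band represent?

±2%

The last band, red, is the tolerance band.
Red corresponds to ±2%.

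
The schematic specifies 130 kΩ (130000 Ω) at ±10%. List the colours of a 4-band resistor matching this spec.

brown, orange, yellow, silver

130000 Ω = 13 × 10^4.
1 → brown
3 → orange
Multiplier 10^4 → yellow.
±10% tolerance → silver.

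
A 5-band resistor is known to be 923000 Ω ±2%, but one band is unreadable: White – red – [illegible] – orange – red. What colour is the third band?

923000 Ω = 923 × 10^3.
The third band gives digit 3 of the significand, and 3 is orange.

orange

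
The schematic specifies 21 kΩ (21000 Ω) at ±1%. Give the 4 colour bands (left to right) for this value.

red, brown, orange, brown

21000 Ω = 21 × 10^3.
2 → red
1 → brown
Multiplier 10^3 → orange.
±1% tolerance → brown.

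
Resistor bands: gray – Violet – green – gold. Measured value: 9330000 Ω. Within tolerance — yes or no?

Grey → 8 (first significant figure)
Violet → 7 (second significant figure)
Green → ×10^5 multiplier
Gold → ±5% tolerance
87 × 100000 = 8700000 Ω
Allowed range: 8265000 Ω to 9135000 Ω.
9330000 Ω lies outside that range.

no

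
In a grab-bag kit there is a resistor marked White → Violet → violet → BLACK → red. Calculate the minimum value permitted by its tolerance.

957.46 Ω

White → 9 (first significant figure)
Violet → 7 (second significant figure)
Violet → 7 (third significant figure)
Black → ×1 multiplier
Red → ±2% tolerance
977 × 1 = 977 Ω
Minimum = 977 × (1 − 2/100) = 957.46 Ω.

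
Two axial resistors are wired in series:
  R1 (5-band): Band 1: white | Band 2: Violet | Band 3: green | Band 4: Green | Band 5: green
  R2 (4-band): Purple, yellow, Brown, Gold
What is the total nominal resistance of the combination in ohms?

R1: white, violet, green → 975; green ×10^5 → 97500000 Ω.
R2: violet, yellow → 74; brown ×10 → 740 Ω.
Series: 97500000 + 740 = 97500740 Ω.

97500740 Ω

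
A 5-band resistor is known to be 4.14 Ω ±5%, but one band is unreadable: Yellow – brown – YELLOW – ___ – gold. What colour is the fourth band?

silver

4.14 Ω = 414 × 10^-2.
The fourth band is the multiplier, 10^-2, which is silver.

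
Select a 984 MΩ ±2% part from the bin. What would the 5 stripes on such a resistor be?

white, grey, yellow, blue, red

984000000 Ω = 984 × 10^6.
9 → white
8 → grey
4 → yellow
Multiplier 10^6 → blue.
±2% tolerance → red.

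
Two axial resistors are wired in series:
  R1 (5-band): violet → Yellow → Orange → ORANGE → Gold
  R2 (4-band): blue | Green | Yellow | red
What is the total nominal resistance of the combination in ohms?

R1: violet, yellow, orange → 743; orange ×10^3 → 743000 Ω.
R2: blue, green → 65; yellow ×10^4 → 650000 Ω.
Series: 743000 + 650000 = 1393000 Ω.

1393000 Ω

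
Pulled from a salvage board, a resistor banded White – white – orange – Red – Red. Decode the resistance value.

99300 Ω

White → 9 (first significant figure)
White → 9 (second significant figure)
Orange → 3 (third significant figure)
Red → ×10^2 multiplier
993 × 100 = 99300 Ω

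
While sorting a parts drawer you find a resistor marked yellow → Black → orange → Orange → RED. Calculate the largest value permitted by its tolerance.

411060 Ω

Yellow → 4 (first significant figure)
Black → 0 (second significant figure)
Orange → 3 (third significant figure)
Orange → ×10^3 multiplier
Red → ±2% tolerance
403 × 1000 = 403000 Ω
Largest = 403000 × (1 + 2/100) = 411060 Ω.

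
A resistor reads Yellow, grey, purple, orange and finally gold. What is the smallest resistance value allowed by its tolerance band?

462650 Ω

Yellow → 4 (first significant figure)
Grey → 8 (second significant figure)
Violet → 7 (third significant figure)
Orange → ×10^3 multiplier
Gold → ±5% tolerance
487 × 1000 = 487000 Ω
Smallest = 487000 × (1 − 5/100) = 462650 Ω.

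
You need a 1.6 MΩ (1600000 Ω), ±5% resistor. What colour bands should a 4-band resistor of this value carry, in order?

brown, blue, green, gold

1600000 Ω = 16 × 10^5.
1 → brown
6 → blue
Multiplier 10^5 → green.
±5% tolerance → gold.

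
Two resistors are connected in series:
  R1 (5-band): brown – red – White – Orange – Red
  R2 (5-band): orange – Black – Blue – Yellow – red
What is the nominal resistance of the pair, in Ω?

R1: brown, red, white → 129; orange ×10^3 → 129000 Ω.
R2: orange, black, blue → 306; yellow ×10^4 → 3060000 Ω.
Series: 129000 + 3060000 = 3189000 Ω.

3189000 Ω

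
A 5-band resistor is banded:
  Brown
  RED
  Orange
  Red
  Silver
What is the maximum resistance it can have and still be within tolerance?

Brown → 1 (first significant figure)
Red → 2 (second significant figure)
Orange → 3 (third significant figure)
Red → ×10^2 multiplier
Silver → ±10% tolerance
123 × 100 = 12300 Ω
Maximum = 12300 × (1 + 10/100) = 13530 Ω.

13530 Ω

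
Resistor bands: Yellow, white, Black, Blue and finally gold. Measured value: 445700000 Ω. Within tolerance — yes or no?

Yellow → 4 (first significant figure)
White → 9 (second significant figure)
Black → 0 (third significant figure)
Blue → ×10^6 multiplier
Gold → ±5% tolerance
490 × 1000000 = 490000000 Ω
Allowed range: 465500000 Ω to 514500000 Ω.
445700000 Ω lies outside that range.

no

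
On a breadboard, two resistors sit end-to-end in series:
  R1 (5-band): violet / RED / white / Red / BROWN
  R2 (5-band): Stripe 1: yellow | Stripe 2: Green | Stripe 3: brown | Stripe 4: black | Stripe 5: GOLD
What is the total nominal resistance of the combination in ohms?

R1: violet, red, white → 729; red ×10^2 → 72900 Ω.
R2: yellow, green, brown → 451; black ×1 → 451 Ω.
Series: 72900 + 451 = 73351 Ω.

73351 Ω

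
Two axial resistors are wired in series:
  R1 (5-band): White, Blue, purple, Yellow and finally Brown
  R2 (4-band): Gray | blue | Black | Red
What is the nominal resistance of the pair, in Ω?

9670086 Ω

R1: white, blue, violet → 967; yellow ×10^4 → 9670000 Ω.
R2: grey, blue → 86; black ×1 → 86 Ω.
Series: 9670000 + 86 = 9670086 Ω.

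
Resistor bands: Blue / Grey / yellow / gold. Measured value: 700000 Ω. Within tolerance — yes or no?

yes

Blue → 6 (first significant figure)
Grey → 8 (second significant figure)
Yellow → ×10^4 multiplier
Gold → ±5% tolerance
68 × 10000 = 680000 Ω
Allowed range: 646000 Ω to 714000 Ω.
700000 Ω lies inside that range.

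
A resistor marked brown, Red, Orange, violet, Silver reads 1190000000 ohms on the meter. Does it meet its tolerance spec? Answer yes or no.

Brown → 1 (first significant figure)
Red → 2 (second significant figure)
Orange → 3 (third significant figure)
Violet → ×10^7 multiplier
Silver → ±10% tolerance
123 × 10000000 = 1230000000 Ω
Allowed range: 1107000000 Ω to 1353000000 Ω.
1190000000 ohms lies inside that range.

yes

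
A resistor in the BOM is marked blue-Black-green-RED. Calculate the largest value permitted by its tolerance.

6120000 Ω

Blue → 6 (first significant figure)
Black → 0 (second significant figure)
Green → ×10^5 multiplier
Red → ±2% tolerance
60 × 100000 = 6000000 Ω
Largest = 6000000 × (1 + 2/100) = 6120000 Ω.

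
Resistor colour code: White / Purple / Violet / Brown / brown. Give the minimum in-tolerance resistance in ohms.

White → 9 (first significant figure)
Violet → 7 (second significant figure)
Violet → 7 (third significant figure)
Brown → ×10 multiplier
Brown → ±1% tolerance
977 × 10 = 9770 Ω
Minimum = 9770 × (1 − 1/100) = 9672.3 Ω.

9672.3 Ω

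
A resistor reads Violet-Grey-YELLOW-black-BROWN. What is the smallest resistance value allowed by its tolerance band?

776.16 Ω

Violet → 7 (first significant figure)
Grey → 8 (second significant figure)
Yellow → 4 (third significant figure)
Black → ×1 multiplier
Brown → ±1% tolerance
784 × 1 = 784 Ω
Smallest = 784 × (1 − 1/100) = 776.16 Ω.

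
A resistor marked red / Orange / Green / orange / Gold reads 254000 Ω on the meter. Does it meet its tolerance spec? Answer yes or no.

no

Red → 2 (first significant figure)
Orange → 3 (second significant figure)
Green → 5 (third significant figure)
Orange → ×10^3 multiplier
Gold → ±5% tolerance
235 × 1000 = 235000 Ω
Allowed range: 223250 Ω to 246750 Ω.
254000 Ω lies outside that range.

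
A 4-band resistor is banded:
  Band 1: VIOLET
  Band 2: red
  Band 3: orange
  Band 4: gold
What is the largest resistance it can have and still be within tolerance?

75600 Ω

Violet → 7 (first significant figure)
Red → 2 (second significant figure)
Orange → ×10^3 multiplier
Gold → ±5% tolerance
72 × 1000 = 72000 Ω
Largest = 72000 × (1 + 5/100) = 75600 Ω.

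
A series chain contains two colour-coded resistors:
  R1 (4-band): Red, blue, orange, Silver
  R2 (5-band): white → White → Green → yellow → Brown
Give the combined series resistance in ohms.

R1: red, blue → 26; orange ×10^3 → 26000 Ω.
R2: white, white, green → 995; yellow ×10^4 → 9950000 Ω.
Series: 26000 + 9950000 = 9976000 Ω.

9976000 Ω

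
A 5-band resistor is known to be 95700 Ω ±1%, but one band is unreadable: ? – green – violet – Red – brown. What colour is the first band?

white

95700 Ω = 957 × 10^2.
The first band gives digit 9 of the significand, and 9 is white.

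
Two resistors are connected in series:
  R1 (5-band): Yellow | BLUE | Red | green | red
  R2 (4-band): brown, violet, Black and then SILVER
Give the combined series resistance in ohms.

R1: yellow, blue, red → 462; green ×10^5 → 46200000 Ω.
R2: brown, violet → 17; black ×1 → 17 Ω.
Series: 46200000 + 17 = 46200017 Ω.

46200017 Ω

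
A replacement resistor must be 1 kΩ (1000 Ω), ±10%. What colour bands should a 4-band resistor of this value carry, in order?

1000 Ω = 10 × 10^2.
1 → brown
0 → black
Multiplier 10^2 → red.
±10% tolerance → silver.

brown, black, red, silver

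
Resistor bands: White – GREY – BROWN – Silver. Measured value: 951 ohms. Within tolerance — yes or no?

White → 9 (first significant figure)
Grey → 8 (second significant figure)
Brown → ×10 multiplier
Silver → ±10% tolerance
98 × 10 = 980 Ω
Allowed range: 882 Ω to 1078 Ω.
951 ohms lies inside that range.

yes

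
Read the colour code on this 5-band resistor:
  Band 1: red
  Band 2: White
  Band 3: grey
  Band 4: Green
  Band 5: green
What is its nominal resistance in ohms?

29800000 Ω

Red → 2 (first significant figure)
White → 9 (second significant figure)
Grey → 8 (third significant figure)
Green → ×10^5 multiplier
298 × 100000 = 29800000 Ω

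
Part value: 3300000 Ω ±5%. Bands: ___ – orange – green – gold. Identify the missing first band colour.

orange

3300000 Ω = 33 × 10^5.
The first band gives digit 3 of the significand, and 3 is orange.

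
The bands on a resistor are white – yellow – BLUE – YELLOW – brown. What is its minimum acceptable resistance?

9365400 Ω

White → 9 (first significant figure)
Yellow → 4 (second significant figure)
Blue → 6 (third significant figure)
Yellow → ×10^4 multiplier
Brown → ±1% tolerance
946 × 10000 = 9460000 Ω
Minimum = 9460000 × (1 − 1/100) = 9365400 Ω.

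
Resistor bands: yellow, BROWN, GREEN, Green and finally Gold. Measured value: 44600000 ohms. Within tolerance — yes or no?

no

Yellow → 4 (first significant figure)
Brown → 1 (second significant figure)
Green → 5 (third significant figure)
Green → ×10^5 multiplier
Gold → ±5% tolerance
415 × 100000 = 41500000 Ω
Allowed range: 39425000 Ω to 43575000 Ω.
44600000 ohms lies outside that range.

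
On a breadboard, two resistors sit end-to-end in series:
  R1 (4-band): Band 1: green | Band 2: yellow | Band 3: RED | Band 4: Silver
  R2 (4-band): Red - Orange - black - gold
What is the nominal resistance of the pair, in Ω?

5423 Ω

R1: green, yellow → 54; red ×10^2 → 5400 Ω.
R2: red, orange → 23; black ×1 → 23 Ω.
Series: 5400 + 23 = 5423 Ω.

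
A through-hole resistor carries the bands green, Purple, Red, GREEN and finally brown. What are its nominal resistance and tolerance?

Green → 5 (first significant figure)
Violet → 7 (second significant figure)
Red → 2 (third significant figure)
Green → ×10^5 multiplier
Brown → ±1% tolerance
572 × 100000 = 57200000 Ω

57200000 Ω ±1%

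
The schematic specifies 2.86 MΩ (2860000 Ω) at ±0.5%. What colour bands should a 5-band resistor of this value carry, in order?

2860000 Ω = 286 × 10^4.
2 → red
8 → grey
6 → blue
Multiplier 10^4 → yellow.
±0.5% tolerance → green.

red, grey, blue, yellow, green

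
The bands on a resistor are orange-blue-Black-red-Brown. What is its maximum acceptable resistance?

Orange → 3 (first significant figure)
Blue → 6 (second significant figure)
Black → 0 (third significant figure)
Red → ×10^2 multiplier
Brown → ±1% tolerance
360 × 100 = 36000 Ω
Maximum = 36000 × (1 + 1/100) = 36360 Ω.

36360 Ω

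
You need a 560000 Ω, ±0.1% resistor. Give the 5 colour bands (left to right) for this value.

560000 Ω = 560 × 10^3.
5 → green
6 → blue
0 → black
Multiplier 10^3 → orange.
±0.1% tolerance → violet.

green, blue, black, orange, violet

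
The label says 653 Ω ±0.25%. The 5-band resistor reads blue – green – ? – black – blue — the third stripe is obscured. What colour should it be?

orange

653 Ω = 653 × 10^0.
The third band gives digit 3 of the significand, and 3 is orange.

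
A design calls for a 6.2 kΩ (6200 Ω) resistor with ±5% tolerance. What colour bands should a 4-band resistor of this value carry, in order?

blue, red, red, gold

6200 Ω = 62 × 10^2.
6 → blue
2 → red
Multiplier 10^2 → red.
±5% tolerance → gold.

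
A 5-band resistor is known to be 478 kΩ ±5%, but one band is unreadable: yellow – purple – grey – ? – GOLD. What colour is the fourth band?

orange

478000 Ω = 478 × 10^3.
The fourth band is the multiplier, 10^3, which is orange.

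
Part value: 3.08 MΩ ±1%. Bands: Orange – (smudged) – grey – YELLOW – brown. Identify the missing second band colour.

black

3080000 Ω = 308 × 10^4.
The second band gives digit 0 of the significand, and 0 is black.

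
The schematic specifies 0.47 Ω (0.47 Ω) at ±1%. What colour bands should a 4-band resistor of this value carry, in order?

0.47 Ω = 47 × 10^-2.
4 → yellow
7 → violet
Multiplier 10^-2 → silver.
±1% tolerance → brown.

yellow, violet, silver, brown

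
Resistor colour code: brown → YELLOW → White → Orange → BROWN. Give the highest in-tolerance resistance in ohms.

150490 Ω

Brown → 1 (first significant figure)
Yellow → 4 (second significant figure)
White → 9 (third significant figure)
Orange → ×10^3 multiplier
Brown → ±1% tolerance
149 × 1000 = 149000 Ω
Highest = 149000 × (1 + 1/100) = 150490 Ω.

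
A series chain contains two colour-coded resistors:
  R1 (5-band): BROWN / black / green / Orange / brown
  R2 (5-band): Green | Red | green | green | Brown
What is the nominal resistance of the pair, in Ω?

52605000 Ω

R1: brown, black, green → 105; orange ×10^3 → 105000 Ω.
R2: green, red, green → 525; green ×10^5 → 52500000 Ω.
Series: 105000 + 52500000 = 52605000 Ω.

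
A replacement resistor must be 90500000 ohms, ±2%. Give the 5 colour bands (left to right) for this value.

white, black, green, green, red

90500000 Ω = 905 × 10^5.
9 → white
0 → black
5 → green
Multiplier 10^5 → green.
±2% tolerance → red.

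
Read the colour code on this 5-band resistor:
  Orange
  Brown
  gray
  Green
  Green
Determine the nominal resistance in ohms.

31800000 Ω

Orange → 3 (first significant figure)
Brown → 1 (second significant figure)
Grey → 8 (third significant figure)
Green → ×10^5 multiplier
318 × 100000 = 31800000 Ω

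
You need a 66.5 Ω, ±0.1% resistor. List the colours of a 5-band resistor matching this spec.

66.5 Ω = 665 × 10^-1.
6 → blue
6 → blue
5 → green
Multiplier 10^-1 → gold.
±0.1% tolerance → violet.

blue, blue, green, gold, violet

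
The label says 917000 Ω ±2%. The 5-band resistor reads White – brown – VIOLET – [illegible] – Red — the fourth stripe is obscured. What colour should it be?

orange

917000 Ω = 917 × 10^3.
The fourth band is the multiplier, 10^3, which is orange.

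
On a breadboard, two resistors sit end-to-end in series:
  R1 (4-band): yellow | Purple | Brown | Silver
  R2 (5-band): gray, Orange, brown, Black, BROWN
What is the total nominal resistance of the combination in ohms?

1301 Ω

R1: yellow, violet → 47; brown ×10 → 470 Ω.
R2: grey, orange, brown → 831; black ×1 → 831 Ω.
Series: 470 + 831 = 1301 Ω.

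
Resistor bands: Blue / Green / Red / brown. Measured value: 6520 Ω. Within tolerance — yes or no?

yes

Blue → 6 (first significant figure)
Green → 5 (second significant figure)
Red → ×10^2 multiplier
Brown → ±1% tolerance
65 × 100 = 6500 Ω
Allowed range: 6435 Ω to 6565 Ω.
6520 Ω lies inside that range.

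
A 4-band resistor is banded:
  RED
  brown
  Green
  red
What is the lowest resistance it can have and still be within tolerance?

Red → 2 (first significant figure)
Brown → 1 (second significant figure)
Green → ×10^5 multiplier
Red → ±2% tolerance
21 × 100000 = 2100000 Ω
Lowest = 2100000 × (1 − 2/100) = 2058000 Ω.

2058000 Ω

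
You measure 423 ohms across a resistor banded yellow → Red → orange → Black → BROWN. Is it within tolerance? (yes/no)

Yellow → 4 (first significant figure)
Red → 2 (second significant figure)
Orange → 3 (third significant figure)
Black → ×1 multiplier
Brown → ±1% tolerance
423 × 1 = 423 Ω
Allowed range: 418.77 Ω to 427.23 Ω.
423 ohms lies inside that range.

yes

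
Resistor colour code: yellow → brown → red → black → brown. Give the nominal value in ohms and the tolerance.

412 Ω ±1%

Yellow → 4 (first significant figure)
Brown → 1 (second significant figure)
Red → 2 (third significant figure)
Black → ×1 multiplier
Brown → ±1% tolerance
412 × 1 = 412 Ω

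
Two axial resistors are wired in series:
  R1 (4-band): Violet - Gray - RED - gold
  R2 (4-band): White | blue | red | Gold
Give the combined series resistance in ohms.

R1: violet, grey → 78; red ×10^2 → 7800 Ω.
R2: white, blue → 96; red ×10^2 → 9600 Ω.
Series: 7800 + 9600 = 17400 Ω.

17400 Ω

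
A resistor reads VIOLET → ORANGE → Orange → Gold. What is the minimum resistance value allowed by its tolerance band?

69350 Ω

Violet → 7 (first significant figure)
Orange → 3 (second significant figure)
Orange → ×10^3 multiplier
Gold → ±5% tolerance
73 × 1000 = 73000 Ω
Minimum = 73000 × (1 − 5/100) = 69350 Ω.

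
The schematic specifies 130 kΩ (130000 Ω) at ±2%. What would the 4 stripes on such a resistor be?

brown, orange, yellow, red

130000 Ω = 13 × 10^4.
1 → brown
3 → orange
Multiplier 10^4 → yellow.
±2% tolerance → red.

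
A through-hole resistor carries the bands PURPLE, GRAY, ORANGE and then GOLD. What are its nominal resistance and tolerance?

Violet → 7 (first significant figure)
Grey → 8 (second significant figure)
Orange → ×10^3 multiplier
Gold → ±5% tolerance
78 × 1000 = 78000 Ω

78000 Ω ±5%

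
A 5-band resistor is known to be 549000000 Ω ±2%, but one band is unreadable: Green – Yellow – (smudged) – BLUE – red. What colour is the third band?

white

549000000 Ω = 549 × 10^6.
The third band gives digit 9 of the significand, and 9 is white.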